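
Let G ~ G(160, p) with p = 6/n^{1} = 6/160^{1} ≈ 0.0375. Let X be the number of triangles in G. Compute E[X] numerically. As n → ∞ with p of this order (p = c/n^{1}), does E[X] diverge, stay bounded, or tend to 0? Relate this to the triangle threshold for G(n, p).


Number of potential triangles: C(160, 3) = 669920.
Each occurs with probability p³ ≈ (0.0375)³ ≈ 5.27343750e-05.
By linearity: E[X] = C(160, 3)·p³ ≈ 669920 · 5.27343750e-05 ≈ 35.327812.
Here α = 1, so p = 6/n is exactly at the triangle threshold p ~ 1/n. Asymptotically E[X] → c³/6 = 6³/6 = 36 ≈ 36.000000, a bounded constant. In this regime the triangle count is asymptotically Poisson(c³/6).

E[X] ≈ 35.327812; in regime p = Θ(1/n^{1}) E[X] stays bounded (at the triangle threshold p ~ 1/n).


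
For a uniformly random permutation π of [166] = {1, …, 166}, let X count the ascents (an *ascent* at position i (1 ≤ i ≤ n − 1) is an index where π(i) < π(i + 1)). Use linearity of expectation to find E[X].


Write X = Σ X_I over i = 1, …, 165, with X_I the indicator of one ascent.
There are 165 indicators.
For each fixed i, the pair (π(i), π(i+1)) is a uniformly random ordered pair of distinct values from {1, …, 166}; by symmetry P[π(i) < π(i+1)] = 1/2.
By linearity: E[X] = 165 · (1/2) = (166 − 1) · (1/2) = 165/2 ≈ 82.500000.

E[X] = 165/2 = 82.500000.


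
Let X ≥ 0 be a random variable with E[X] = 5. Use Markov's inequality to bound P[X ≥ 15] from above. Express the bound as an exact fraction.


μ = E[X] = 5, a = 15.
Markov: P[X ≥ 15] ≤ μ/a = (5)/15 = 1/3.
Numerically: ≈ 0.33333.
(Since a = 15 > μ = 5.00000, the bound 1/3 is < 1 and informative.)

P[X ≥ 15] ≤ 1/3 ≈ 0.33333.


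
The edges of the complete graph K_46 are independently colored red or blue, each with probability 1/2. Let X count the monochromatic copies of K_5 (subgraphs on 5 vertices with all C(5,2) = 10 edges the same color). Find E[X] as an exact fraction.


Let X = Σ_S X_S over the C(46, 5) = 1370754 subsets S of size 5, where X_S = 1 if the K_5 on S is monochromatic.
For a fixed S, the K_5 on S has C(5, 2) = 10 edges. P[all 10 edges red] = (1/2)^10, and likewise for blue, so P[monochromatic] = 2·(1/2)^10 = 2^{1 − 10} = 1/512.
By linearity of expectation: E[X] = C(46, 5) · 2^{1 − 10} = 1370754 · 1/512 = 685377/256.
Numerically: E[X] ≈ 2677.2539.

E[X] = C(46,5)·2^(1−C(5,2)) = 685377/256 ≈ 2677.2539.


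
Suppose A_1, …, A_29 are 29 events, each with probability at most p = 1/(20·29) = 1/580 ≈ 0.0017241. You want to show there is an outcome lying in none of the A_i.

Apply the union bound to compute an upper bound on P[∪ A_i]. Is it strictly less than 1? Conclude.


Union bound: P[∪_{i=1}^{29} A_i] ≤ Σ_i P[A_i] ≤ 29·p = 29·(1/580) = 1/20.
Numerically: 1/20 ≈ 0.0500000.
Is 1/20 < 1? YES.
Since P[∪ A_i] ≤ 1/20 < 1, the complement has P[∩ A_i^c] ≥ 1 − 1/20 = 19/20 > 0, so some outcome avoids every A_i.

29·p = 1/20 ≈ 0.0500000; existence CERTIFIED by the union bound.


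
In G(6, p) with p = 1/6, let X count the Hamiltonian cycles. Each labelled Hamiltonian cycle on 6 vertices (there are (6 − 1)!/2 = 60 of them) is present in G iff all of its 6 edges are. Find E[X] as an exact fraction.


K_6 has (6 − 1)!/2 = 60 labelled Hamiltonian cycles.
For each such Hamiltonian cycle H, let X_H = 1 if all 6 edges of H are present in G. Then P[X_H = 1] = p^{6} = (1/6)^{6} = 1/46656.
By linearity: E[X] = Σ_H E[X_H] = 60 · p^{6} = 60 · 1/46656 = 5/3888.
Numerically: E[X] ≈ 0.001286.

E[X] = 60 · (1/6)^{6} = 5/3888 ≈ 0.001286.


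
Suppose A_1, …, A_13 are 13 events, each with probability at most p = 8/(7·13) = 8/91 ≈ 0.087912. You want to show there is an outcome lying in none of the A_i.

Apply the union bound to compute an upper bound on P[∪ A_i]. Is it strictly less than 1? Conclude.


Union bound: P[∪_{i=1}^{13} A_i] ≤ Σ_i P[A_i] ≤ 13·p = 13·(8/91) = 8/7.
Numerically: 8/7 ≈ 1.142857.
Is 8/7 < 1? NO.
Since the bound 8/7 is ≥ 1, the union bound is uninformative here; it does NOT by itself certify existence.

13·p = 8/7 ≈ 1.142857; existence NOT certified by the union bound.


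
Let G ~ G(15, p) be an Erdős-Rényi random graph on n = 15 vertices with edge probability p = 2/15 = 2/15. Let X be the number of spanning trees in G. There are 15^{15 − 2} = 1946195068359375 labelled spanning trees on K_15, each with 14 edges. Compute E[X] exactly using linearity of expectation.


K_15 has 15^{15 − 2} = 1946195068359375 labelled spanning trees.
For each such spanning tree H, let X_H = 1 if all 14 edges of H are present in G. Then P[X_H = 1] = p^{14} = (2/15)^{14} = 16384/29192926025390625.
By linearity: E[X] = Σ_H E[X_H] = 1946195068359375 · p^{14} = 1946195068359375 · 16384/29192926025390625 = 16384/15.
Numerically: E[X] ≈ 1092.3.

E[X] = 1946195068359375 · (2/15)^{14} = 16384/15 ≈ 1092.3.


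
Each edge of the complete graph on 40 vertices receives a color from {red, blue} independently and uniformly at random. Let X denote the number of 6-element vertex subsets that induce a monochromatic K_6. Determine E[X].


Let X = Σ_S X_S over the C(40, 6) = 3838380 subsets S of size 6, where X_S = 1 if the K_6 on S is monochromatic.
For a fixed S, the K_6 on S has C(6, 2) = 15 edges. P[all 15 edges red] = (1/2)^15, and likewise for blue, so P[monochromatic] = 2·(1/2)^15 = 2^{1 − 15} = 1/16384.
By linearity of expectation: E[X] = C(40, 6) · 2^{1 − 15} = 3838380 · 1/16384 = 959595/4096.
Numerically: E[X] ≈ 234.276.

E[X] = C(40,6)·2^(1−C(6,2)) = 959595/4096 ≈ 234.276.


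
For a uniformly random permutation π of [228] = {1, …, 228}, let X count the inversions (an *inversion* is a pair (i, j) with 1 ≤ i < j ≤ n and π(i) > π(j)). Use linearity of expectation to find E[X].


Write X = Σ X_I over the C(228, 2) = 25878 pairs i < j, with X_I the indicator of one inversion.
There are 25878 indicators.
For each fixed pair i < j, the values π(i) and π(j) are two distinct elements of {1, …, 228} in uniformly random order; by symmetry P[π(i) > π(j)] = 1/2.
By linearity: E[X] = 25878 · (1/2) = C(228, 2) · (1/2) = 25878/2 = 12939 ≈ 12939.00000.

E[X] = 12939 = 12939.00000.


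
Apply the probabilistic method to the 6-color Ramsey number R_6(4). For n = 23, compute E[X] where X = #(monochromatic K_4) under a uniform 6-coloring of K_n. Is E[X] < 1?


E[X] = C(23, 4) · 6^{1 − 6} = 8855 · 6^{−5} = 8855/7776.
As a reduced fraction: E[X] = 8855/7776 ≈ 1.139.
Is E[X] < 1? NO.
Since E[X] ≥ 1, the first-moment bound is inconclusive at n = 23; it does NOT by itself certify R_6(4) > 23.

E[X] = 8855/7776 ≈ 1.139; E[X] ≥ 1; first-moment method inconclusive here.


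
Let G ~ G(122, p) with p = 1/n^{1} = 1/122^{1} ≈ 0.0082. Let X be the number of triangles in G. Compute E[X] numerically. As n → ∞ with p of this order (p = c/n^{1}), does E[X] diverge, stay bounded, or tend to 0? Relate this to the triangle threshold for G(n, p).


Number of potential triangles: C(122, 3) = 295240.
Each occurs with probability p³ ≈ (0.0082)³ ≈ 5.50707e-07.
By linearity: E[X] = C(122, 3)·p³ ≈ 295240 · 5.50707e-07 ≈ 0.163.
Here α = 1, so p = 1/n is exactly at the triangle threshold p ~ 1/n. Asymptotically E[X] → c³/6 = 1³/6 = 1/6 ≈ 0.167, a bounded constant. In this regime the triangle count is asymptotically Poisson(c³/6).

E[X] ≈ 0.163; in regime p = Θ(1/n^{1}) E[X] stays bounded (at the triangle threshold p ~ 1/n).


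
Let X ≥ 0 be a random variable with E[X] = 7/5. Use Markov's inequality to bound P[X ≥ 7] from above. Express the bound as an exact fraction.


μ = E[X] = 7/5, a = 7.
Markov: P[X ≥ 7] ≤ μ/a = (7/5)/7 = 1/5.
Numerically: ≈ 0.200.
(Since a = 7 > μ = 1.400, the bound 1/5 is < 1 and informative.)

P[X ≥ 7] ≤ 1/5 ≈ 0.200.


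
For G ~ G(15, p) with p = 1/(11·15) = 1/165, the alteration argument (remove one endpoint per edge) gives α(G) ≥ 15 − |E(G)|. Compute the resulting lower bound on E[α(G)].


E[|E(G)|] = C(15, 2)·p = 105 · (1/165) = 7/11.
E[α(G)] ≥ n − E[|E(G)|] = 15 − 7/11 = 158/11.
Numerically: ≈ 14.363636.
(This is only a lower bound; the true E[α(G)] may be larger.)

E[α(G)] ≥ 158/11 ≈ 14.363636.


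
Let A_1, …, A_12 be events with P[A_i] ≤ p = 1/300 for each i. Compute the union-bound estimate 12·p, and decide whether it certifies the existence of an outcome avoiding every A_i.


Union bound: P[∪_{i=1}^{12} A_i] ≤ Σ_i P[A_i] ≤ 12·p = 12·(1/300) = 1/25.
Numerically: 1/25 ≈ 0.0400.
Is 1/25 < 1? YES.
Since P[∪ A_i] ≤ 1/25 < 1, the complement has P[∩ A_i^c] ≥ 1 − 1/25 = 24/25 > 0, so some outcome avoids every A_i.

12·p = 1/25 ≈ 0.0400; existence CERTIFIED by the union bound.


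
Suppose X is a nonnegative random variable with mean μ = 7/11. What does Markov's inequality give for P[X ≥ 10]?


μ = E[X] = 7/11, a = 10.
Markov: P[X ≥ 10] ≤ μ/a = (7/11)/10 = 7/110.
Numerically: ≈ 0.064.
(Since a = 10 > μ = 0.636, the bound 7/110 is < 1 and informative.)

P[X ≥ 10] ≤ 7/110 ≈ 0.064.


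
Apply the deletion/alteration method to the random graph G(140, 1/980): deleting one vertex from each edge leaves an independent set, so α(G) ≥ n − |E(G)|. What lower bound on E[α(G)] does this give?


E[|E(G)|] = C(140, 2)·p = 9730 · (1/980) = 139/14.
E[α(G)] ≥ n − E[|E(G)|] = 140 − 139/14 = 1821/14.
Numerically: ≈ 130.071429.
(This is only a lower bound; the true E[α(G)] may be larger.)

E[α(G)] ≥ 1821/14 ≈ 130.071429.


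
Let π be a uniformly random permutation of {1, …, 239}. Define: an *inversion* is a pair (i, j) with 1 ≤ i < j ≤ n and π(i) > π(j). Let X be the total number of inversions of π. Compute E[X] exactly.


Write X = Σ X_I over the C(239, 2) = 28441 pairs i < j, with X_I the indicator of one inversion.
There are 28441 indicators.
For each fixed pair i < j, the values π(i) and π(j) are two distinct elements of {1, …, 239} in uniformly random order; by symmetry P[π(i) > π(j)] = 1/2.
By linearity: E[X] = 28441 · (1/2) = C(239, 2) · (1/2) = 28441/2 = 28441/2 ≈ 14220.5000.

E[X] = 28441/2 = 14220.5000.


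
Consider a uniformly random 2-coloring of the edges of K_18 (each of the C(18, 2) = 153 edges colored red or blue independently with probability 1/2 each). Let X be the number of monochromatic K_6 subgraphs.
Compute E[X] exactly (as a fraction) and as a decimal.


Let X = Σ_S X_S over the C(18, 6) = 18564 subsets S of size 6, where X_S = 1 if the K_6 on S is monochromatic.
For a fixed S, the K_6 on S has C(6, 2) = 15 edges. P[all 15 edges red] = (1/2)^15, and likewise for blue, so P[monochromatic] = 2·(1/2)^15 = 2^{1 − 15} = 1/16384.
By linearity: E[X] = C(18, 6) · 2^{1 − 15} = 18564 · 1/16384 = 4641/4096.
Numerically: E[X] ≈ 1.133.

E[X] = C(18,6)·2^(1−C(6,2)) = 4641/4096 ≈ 1.133.


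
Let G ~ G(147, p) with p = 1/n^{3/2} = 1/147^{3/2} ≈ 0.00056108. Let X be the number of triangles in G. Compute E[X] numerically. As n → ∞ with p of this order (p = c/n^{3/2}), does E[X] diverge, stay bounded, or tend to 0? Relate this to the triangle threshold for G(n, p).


Number of potential triangles: C(147, 3) = 518665.
Each occurs with probability p³ ≈ (0.00056108)³ ≈ 1.7663306e-10.
By linearity: E[X] = C(147, 3)·p³ ≈ 518665 · 1.7663306e-10 ≈ 0.00009.
Since α = 3/2 > 1, p = c/n^{3/2} = o(1/n) is below the triangle threshold p ~ 1/n. Asymptotically E[X] ~ (c³/6)·n^{3(1−α)} = (1³/6)·n^{-1.5} → 0, so by Markov's inequality G has no triangles w.h.p.

E[X] ≈ 0.00009; in regime p = Θ(1/n^{3/2}) E[X] tends to 0 (below the triangle threshold p ~ 1/n).


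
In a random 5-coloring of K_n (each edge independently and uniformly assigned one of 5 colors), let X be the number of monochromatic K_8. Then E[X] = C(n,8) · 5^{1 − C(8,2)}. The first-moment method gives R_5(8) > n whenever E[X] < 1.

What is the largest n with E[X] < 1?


We need C(n, 8) · 5^{1 − 28} < 1, i.e. C(n, 8) < 5^{28 − 1} = 7450580596923828125.
Check values of n near the boundary:
  n = 860: C(860, 8) = 7182671140665308145; 7182671140665308145 < 7450580596923828125? YES
  n = 861: C(861, 8) = 7250034996615275865; 7250034996615275865 < 7450580596923828125? YES
  n = 862: C(862, 8) = 7317951015318931845; 7317951015318931845 < 7450580596923828125? YES
  n = 863: C(863, 8) = 7386423071602617757; 7386423071602617757 < 7450580596923828125? YES
  n = 864: C(864, 8) = 7455455062926006708; 7455455062926006708 < 7450580596923828125? NO
  n = 865: C(865, 8) = 7525050909487743060; 7525050909487743060 < 7450580596923828125? NO
  n = 866: C(866, 8) = 7595214554331451620; 7595214554331451620 < 7450580596923828125? NO
The largest n with C(n, 8) < 7450580596923828125 is n = 863 (where E[X] = 7386423071602617757/7450580596923828125 ≈ 0.991). Hence R_5(8) > 863, i.e. R_5(8) ≥ 864.

Largest n = 863; hence R_5(8) > 863.


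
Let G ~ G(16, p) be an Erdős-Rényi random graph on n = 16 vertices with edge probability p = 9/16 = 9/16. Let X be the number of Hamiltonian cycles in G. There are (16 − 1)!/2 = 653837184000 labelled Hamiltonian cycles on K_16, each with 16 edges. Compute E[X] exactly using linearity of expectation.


K_16 has (16 − 1)!/2 = 653837184000 labelled Hamiltonian cycles.
For each such Hamiltonian cycle H, let X_H = 1 if all 16 edges of H are present in G. Then P[X_H = 1] = p^{16} = (9/16)^{16} = 1853020188851841/18446744073709551616.
By linearity of expectation: E[X] = Σ_H E[X_H] = 653837184000 · p^{16} = 653837184000 · 1853020188851841/18446744073709551616 = 1183177248216831945952875/18014398509481984.
Numerically: E[X] ≈ 6.56795e+07.

E[X] = 653837184000 · (9/16)^{16} = 1183177248216831945952875/18014398509481984 ≈ 6.56795e+07.


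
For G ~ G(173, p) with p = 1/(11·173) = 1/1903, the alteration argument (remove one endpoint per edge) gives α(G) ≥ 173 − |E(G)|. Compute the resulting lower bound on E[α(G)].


E[|E(G)|] = C(173, 2)·p = 14878 · (1/1903) = 86/11.
E[α(G)] ≥ n − E[|E(G)|] = 173 − 86/11 = 1817/11.
Numerically: ≈ 165.182.
(This is only a lower bound; the true E[α(G)] may be larger.)

E[α(G)] ≥ 1817/11 ≈ 165.182.


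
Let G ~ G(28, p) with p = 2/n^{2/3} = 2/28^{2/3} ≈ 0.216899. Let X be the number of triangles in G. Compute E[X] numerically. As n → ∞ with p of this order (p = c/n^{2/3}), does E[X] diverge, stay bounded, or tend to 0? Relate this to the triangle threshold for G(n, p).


Number of potential triangles: C(28, 3) = 3276.
Each occurs with probability p³ ≈ (0.216899)³ ≈ 1.02040816e-02.
By linearity: E[X] = C(28, 3)·p³ ≈ 3276 · 1.02040816e-02 ≈ 33.428571.
Since α = 2/3 < 1, p = c/n^{2/3} ≫ 1/n is above the triangle threshold p ~ 1/n. Asymptotically E[X] ~ (c³/6)·n^{3(1−α)} = (2³/6)·n^{1} → ∞; triangles are abundant w.h.p.

E[X] ≈ 33.428571; in regime p = Θ(1/n^{2/3}) E[X] diverges (above the triangle threshold p ~ 1/n).


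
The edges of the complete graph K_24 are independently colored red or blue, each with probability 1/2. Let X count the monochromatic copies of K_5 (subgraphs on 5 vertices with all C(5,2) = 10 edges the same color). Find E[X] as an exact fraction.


Let X = Σ_S X_S over the C(24, 5) = 42504 subsets S of size 5, where X_S = 1 if the K_5 on S is monochromatic.
For a fixed S, the K_5 on S has C(5, 2) = 10 edges. P[all 10 edges red] = (1/2)^10, and likewise for blue, so P[monochromatic] = 2·(1/2)^10 = 2^{1 − 10} = 1/512.
By linearity: E[X] = C(24, 5) · 2^{1 − 10} = 42504 · 1/512 = 5313/64.
Numerically: E[X] ≈ 83.01562.

E[X] = C(24,5)·2^(1−C(5,2)) = 5313/64 ≈ 83.01562.


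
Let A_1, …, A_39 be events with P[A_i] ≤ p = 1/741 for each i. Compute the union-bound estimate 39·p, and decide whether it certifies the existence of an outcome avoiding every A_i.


Union bound: P[∪_{i=1}^{39} A_i] ≤ Σ_i P[A_i] ≤ 39·p = 39·(1/741) = 1/19.
Numerically: 1/19 ≈ 0.053.
Is 1/19 < 1? YES.
Since P[∪ A_i] ≤ 1/19 < 1, the complement has P[∩ A_i^c] ≥ 1 − 1/19 = 18/19 > 0, so some outcome avoids every A_i.

39·p = 1/19 ≈ 0.053; existence CERTIFIED by the union bound.


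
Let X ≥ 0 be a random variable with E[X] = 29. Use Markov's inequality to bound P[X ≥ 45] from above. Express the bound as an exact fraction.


μ = E[X] = 29, a = 45.
Markov: P[X ≥ 45] ≤ μ/a = (29)/45 = 29/45.
Numerically: ≈ 0.644.
(Since a = 45 > μ = 29.000, the bound 29/45 is < 1 and informative.)

P[X ≥ 45] ≤ 29/45 ≈ 0.644.


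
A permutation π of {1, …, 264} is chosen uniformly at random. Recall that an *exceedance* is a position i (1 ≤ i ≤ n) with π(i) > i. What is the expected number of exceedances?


Write X = Σ_{i=1}^{264} X_i, where X_i = 1_{π(i) > i}.
For each fixed i, π(i) is uniform over {1, …, 264} (marginal of a uniform permutation), so P[π(i) > i] = (n − i)/n. Summing: Σ_{i=1}^{264} (n − i)/n = (0 + 1 + … + 263)/264 = 264(264 − 1)/(2·264) = (264 − 1)/2.
Hence E[X] = Σ_{i=1}^{264} (264 − i)/264 = 263/2 ≈ 131.5000.

E[X] = 263/2 = 131.5000.


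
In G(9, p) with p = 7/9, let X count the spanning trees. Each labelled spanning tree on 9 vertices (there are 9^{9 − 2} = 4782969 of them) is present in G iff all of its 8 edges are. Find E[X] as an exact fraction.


K_9 has 9^{9 − 2} = 4782969 labelled spanning trees.
For each such spanning tree H, let X_H = 1 if all 8 edges of H are present in G. Then P[X_H = 1] = p^{8} = (7/9)^{8} = 5764801/43046721.
Summing the indicators: E[X] = Σ_H E[X_H] = 4782969 · p^{8} = 4782969 · 5764801/43046721 = 5764801/9.
Numerically: E[X] ≈ 6.405e+05.

E[X] = 4782969 · (7/9)^{8} = 5764801/9 ≈ 6.405e+05.


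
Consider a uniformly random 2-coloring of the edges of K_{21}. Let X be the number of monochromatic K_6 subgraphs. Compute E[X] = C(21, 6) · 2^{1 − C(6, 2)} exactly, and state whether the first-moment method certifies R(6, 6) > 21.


E[X] = C(21, 6) · 2^{1 − 15} = 54264 · 2^{−14} = 54264/16384.
As a reduced fraction: E[X] = 6783/2048 ≈ 3.3120.
Is E[X] < 1? NO.
Since E[X] ≥ 1, the first-moment bound is inconclusive at n = 21; it does NOT by itself certify R(6, 6) > 21.

E[X] = 6783/2048 ≈ 3.3120; E[X] ≥ 1; first-moment method inconclusive here.


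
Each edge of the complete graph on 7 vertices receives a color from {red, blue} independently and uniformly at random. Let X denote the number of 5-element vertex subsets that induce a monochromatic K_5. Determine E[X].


Let X = Σ_S X_S over the C(7, 5) = 21 subsets S of size 5, where X_S = 1 if the K_5 on S is monochromatic.
For a fixed S, the K_5 on S has C(5, 2) = 10 edges. P[all 10 edges red] = (1/2)^10, and likewise for blue, so P[monochromatic] = 2·(1/2)^10 = 2^{1 − 10} = 1/512.
Summing: E[X] = C(7, 5) · 2^{1 − 10} = 21 · 1/512 = 21/512.
Numerically: E[X] ≈ 0.041016.

E[X] = C(7,5)·2^(1−C(5,2)) = 21/512 ≈ 0.041016.


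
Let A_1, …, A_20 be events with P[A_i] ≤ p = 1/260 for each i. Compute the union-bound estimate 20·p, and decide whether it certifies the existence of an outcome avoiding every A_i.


Union bound: P[∪_{i=1}^{20} A_i] ≤ Σ_i P[A_i] ≤ 20·p = 20·(1/260) = 1/13.
Numerically: 1/13 ≈ 0.0769231.
Is 1/13 < 1? YES.
Since P[∪ A_i] ≤ 1/13 < 1, the complement has P[∩ A_i^c] ≥ 1 − 1/13 = 12/13 > 0, so some outcome avoids every A_i.

20·p = 1/13 ≈ 0.0769231; existence CERTIFIED by the union bound.


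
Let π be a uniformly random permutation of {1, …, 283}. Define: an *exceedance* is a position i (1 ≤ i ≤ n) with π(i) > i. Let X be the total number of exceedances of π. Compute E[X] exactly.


Write X = Σ_{i=1}^{283} X_i, where X_i = 1_{π(i) > i}.
For each fixed i, π(i) is uniform over {1, …, 283} (marginal of a uniform permutation), so P[π(i) > i] = (n − i)/n. Summing: Σ_{i=1}^{283} (n − i)/n = (0 + 1 + … + 282)/283 = 283(283 − 1)/(2·283) = (283 − 1)/2.
Hence E[X] = Σ_{i=1}^{283} (283 − i)/283 = 141 ≈ 141.00000.

E[X] = 141 = 141.00000.


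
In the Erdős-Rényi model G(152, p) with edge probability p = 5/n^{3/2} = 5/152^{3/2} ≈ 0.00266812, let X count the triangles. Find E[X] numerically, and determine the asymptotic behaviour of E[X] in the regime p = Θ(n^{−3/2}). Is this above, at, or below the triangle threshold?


Number of potential triangles: C(152, 3) = 573800.
Each occurs with probability p³ ≈ (0.00266812)³ ≈ 1.89938878e-08.
By linearity: E[X] = C(152, 3)·p³ ≈ 573800 · 1.89938878e-08 ≈ 0.010899.
Since α = 3/2 > 1, p = c/n^{3/2} = o(1/n) is below the triangle threshold p ~ 1/n. Asymptotically E[X] ~ (c³/6)·n^{3(1−α)} = (5³/6)·n^{-1.5} → 0, so by Markov's inequality G has no triangles w.h.p.

E[X] ≈ 0.010899; in regime p = Θ(1/n^{3/2}) E[X] tends to 0 (below the triangle threshold p ~ 1/n).


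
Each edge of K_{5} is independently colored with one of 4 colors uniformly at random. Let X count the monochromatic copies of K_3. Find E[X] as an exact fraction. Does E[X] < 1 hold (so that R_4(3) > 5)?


E[X] = C(5, 3) · 4^{1 − 3} = 10 · 4^{−2} = 10/16.
As a reduced fraction: E[X] = 5/8 ≈ 0.625.
Is E[X] < 1? YES.
Since E[X] < 1, there exists a 4-coloring of K_{5} with no monochromatic K_3; hence R_4(3) > 5.

E[X] = 5/8 ≈ 0.625; E[X] < 1, so R_4(3) > 5.


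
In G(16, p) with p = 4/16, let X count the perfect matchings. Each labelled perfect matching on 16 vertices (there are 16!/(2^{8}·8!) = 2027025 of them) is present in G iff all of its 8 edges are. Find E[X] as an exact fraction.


K_16 has 16!/(2^{8}·8!) = 2027025 labelled perfect matchings.
For each such perfect matching H, let X_H = 1 if all 8 edges of H are present in G. Then P[X_H = 1] = p^{8} = (1/4)^{8} = 1/65536.
By linearity of expectation: E[X] = Σ_H E[X_H] = 2027025 · p^{8} = 2027025 · 1/65536 = 2027025/65536.
Numerically: E[X] ≈ 30.93.

E[X] = 2027025 · (1/4)^{8} = 2027025/65536 ≈ 30.93.


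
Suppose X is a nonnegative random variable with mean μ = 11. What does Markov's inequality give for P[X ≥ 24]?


μ = E[X] = 11, a = 24.
Markov: P[X ≥ 24] ≤ μ/a = (11)/24 = 11/24.
Numerically: ≈ 0.458.
(Since a = 24 > μ = 11.000, the bound 11/24 is < 1 and informative.)

P[X ≥ 24] ≤ 11/24 ≈ 0.458.


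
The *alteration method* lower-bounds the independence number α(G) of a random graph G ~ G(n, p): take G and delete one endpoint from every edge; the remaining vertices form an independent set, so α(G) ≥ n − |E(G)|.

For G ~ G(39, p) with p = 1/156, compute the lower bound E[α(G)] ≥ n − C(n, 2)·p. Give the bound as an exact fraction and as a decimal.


E[|E(G)|] = C(39, 2)·p = 741 · (1/156) = 19/4.
E[α(G)] ≥ n − E[|E(G)|] = 39 − 19/4 = 137/4.
Numerically: ≈ 34.250.
(This is only a lower bound; the true E[α(G)] may be larger.)

E[α(G)] ≥ 137/4 ≈ 34.250.


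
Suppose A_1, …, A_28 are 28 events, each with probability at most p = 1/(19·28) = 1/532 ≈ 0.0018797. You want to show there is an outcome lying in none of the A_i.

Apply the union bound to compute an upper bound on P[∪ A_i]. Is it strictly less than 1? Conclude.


Union bound: P[∪_{i=1}^{28} A_i] ≤ Σ_i P[A_i] ≤ 28·p = 28·(1/532) = 1/19.
Numerically: 1/19 ≈ 0.0526316.
Is 1/19 < 1? YES.
Since P[∪ A_i] ≤ 1/19 < 1, the complement has P[∩ A_i^c] ≥ 1 − 1/19 = 18/19 > 0, so some outcome avoids every A_i.

28·p = 1/19 ≈ 0.0526316; existence CERTIFIED by the union bound.


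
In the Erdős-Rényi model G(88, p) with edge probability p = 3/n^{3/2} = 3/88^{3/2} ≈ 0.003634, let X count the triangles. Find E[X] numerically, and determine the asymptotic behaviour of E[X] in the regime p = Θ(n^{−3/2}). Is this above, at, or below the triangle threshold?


Number of potential triangles: C(88, 3) = 109736.
Each occurs with probability p³ ≈ (0.003634)³ ≈ 4.799453e-08.
By linearity: E[X] = C(88, 3)·p³ ≈ 109736 · 4.799453e-08 ≈ 0.0053.
Since α = 3/2 > 1, p = c/n^{3/2} = o(1/n) is below the triangle threshold p ~ 1/n. Asymptotically E[X] ~ (c³/6)·n^{3(1−α)} = (3³/6)·n^{-1.5} → 0, so by Markov's inequality G has no triangles w.h.p.

E[X] ≈ 0.0053; in regime p = Θ(1/n^{3/2}) E[X] tends to 0 (below the triangle threshold p ~ 1/n).


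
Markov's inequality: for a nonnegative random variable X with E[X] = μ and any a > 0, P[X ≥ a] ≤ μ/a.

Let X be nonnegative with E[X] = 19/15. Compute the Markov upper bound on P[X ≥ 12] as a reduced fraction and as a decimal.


μ = E[X] = 19/15, a = 12.
Markov: P[X ≥ 12] ≤ μ/a = (19/15)/12 = 19/180.
Numerically: ≈ 0.10556.
(Since a = 12 > μ = 1.26667, the bound 19/180 is < 1 and informative.)

P[X ≥ 12] ≤ 19/180 ≈ 0.10556.


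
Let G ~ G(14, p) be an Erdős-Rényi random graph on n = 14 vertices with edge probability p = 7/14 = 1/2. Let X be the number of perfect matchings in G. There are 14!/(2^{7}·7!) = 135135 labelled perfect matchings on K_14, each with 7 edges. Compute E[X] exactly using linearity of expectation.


K_14 has 14!/(2^{7}·7!) = 135135 labelled perfect matchings.
For each such perfect matching H, let X_H = 1 if all 7 edges of H are present in G. Then P[X_H = 1] = p^{7} = (1/2)^{7} = 1/128.
Summing the indicators: E[X] = Σ_H E[X_H] = 135135 · p^{7} = 135135 · 1/128 = 135135/128.
Numerically: E[X] ≈ 1056.

E[X] = 135135 · (1/2)^{7} = 135135/128 ≈ 1056.


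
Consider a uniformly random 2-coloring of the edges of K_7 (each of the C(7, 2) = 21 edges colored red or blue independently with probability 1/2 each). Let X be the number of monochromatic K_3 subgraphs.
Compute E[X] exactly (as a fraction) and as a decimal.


Let X = Σ_S X_S over the C(7, 3) = 35 subsets S of size 3, where X_S = 1 if the K_3 on S is monochromatic.
For a fixed S, the K_3 on S has C(3, 2) = 3 edges. P[all 3 edges red] = (1/2)^3, and likewise for blue, so P[monochromatic] = 2·(1/2)^3 = 2^{1 − 3} = 1/4.
Summing: E[X] = C(7, 3) · 2^{1 − 3} = 35 · 1/4 = 35/4.
Numerically: E[X] ≈ 8.75000.

E[X] = C(7,3)·2^(1−C(3,2)) = 35/4 ≈ 8.75000.


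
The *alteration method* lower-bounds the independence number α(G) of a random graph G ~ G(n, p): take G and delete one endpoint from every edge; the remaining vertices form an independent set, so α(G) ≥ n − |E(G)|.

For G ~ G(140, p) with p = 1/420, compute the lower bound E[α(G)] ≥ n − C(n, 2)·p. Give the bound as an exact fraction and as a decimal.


E[|E(G)|] = C(140, 2)·p = 9730 · (1/420) = 139/6.
E[α(G)] ≥ n − E[|E(G)|] = 140 − 139/6 = 701/6.
Numerically: ≈ 116.833.
(This is only a lower bound; the true E[α(G)] may be larger.)

E[α(G)] ≥ 701/6 ≈ 116.833.


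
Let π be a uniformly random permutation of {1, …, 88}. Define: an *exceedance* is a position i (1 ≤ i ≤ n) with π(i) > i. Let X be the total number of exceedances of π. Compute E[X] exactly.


Write X = Σ_{i=1}^{88} X_i, where X_i = 1_{π(i) > i}.
For each fixed i, π(i) is uniform over {1, …, 88} (marginal of a uniform permutation), so P[π(i) > i] = (n − i)/n. Summing: Σ_{i=1}^{88} (n − i)/n = (0 + 1 + … + 87)/88 = 88(88 − 1)/(2·88) = (88 − 1)/2.
Hence E[X] = Σ_{i=1}^{88} (88 − i)/88 = 87/2 ≈ 43.500000.

E[X] = 87/2 = 43.500000.


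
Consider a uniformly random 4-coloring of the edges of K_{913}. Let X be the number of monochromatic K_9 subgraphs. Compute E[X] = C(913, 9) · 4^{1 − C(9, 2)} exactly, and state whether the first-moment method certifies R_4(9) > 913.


E[X] = C(913, 9) · 4^{1 − 36} = 1167605542753639808390 · 4^{−35} = 1167605542753639808390/1180591620717411303424.
As a reduced fraction: E[X] = 583802771376819904195/590295810358705651712 ≈ 0.989000.
Is E[X] < 1? YES.
Since E[X] < 1, there exists a 4-coloring of K_{913} with no monochromatic K_9; hence R_4(9) > 913.

E[X] = 583802771376819904195/590295810358705651712 ≈ 0.989000; E[X] < 1, so R_4(9) > 913.


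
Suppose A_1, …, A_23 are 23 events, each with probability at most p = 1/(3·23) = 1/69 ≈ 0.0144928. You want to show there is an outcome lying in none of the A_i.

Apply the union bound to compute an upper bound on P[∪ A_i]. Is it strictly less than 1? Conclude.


Union bound: P[∪_{i=1}^{23} A_i] ≤ Σ_i P[A_i] ≤ 23·p = 23·(1/69) = 1/3.
Numerically: 1/3 ≈ 0.3333333.
Is 1/3 < 1? YES.
Since P[∪ A_i] ≤ 1/3 < 1, the complement has P[∩ A_i^c] ≥ 1 − 1/3 = 2/3 > 0, so some outcome avoids every A_i.

23·p = 1/3 ≈ 0.3333333; existence CERTIFIED by the union bound.


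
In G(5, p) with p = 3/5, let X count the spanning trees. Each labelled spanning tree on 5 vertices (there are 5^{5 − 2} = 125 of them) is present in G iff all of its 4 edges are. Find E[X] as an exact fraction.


K_5 has 5^{5 − 2} = 125 labelled spanning trees.
For each such spanning tree H, let X_H = 1 if all 4 edges of H are present in G. Then P[X_H = 1] = p^{4} = (3/5)^{4} = 81/625.
Summing the indicators: E[X] = Σ_H E[X_H] = 125 · p^{4} = 125 · 81/625 = 81/5.
Numerically: E[X] ≈ 16.2.

E[X] = 125 · (3/5)^{4} = 81/5 ≈ 16.2.


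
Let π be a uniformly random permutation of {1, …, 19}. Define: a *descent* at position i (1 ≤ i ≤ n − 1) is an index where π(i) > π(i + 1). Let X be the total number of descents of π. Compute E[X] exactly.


Write X = Σ X_I over i = 1, …, 18, with X_I the indicator of one descent.
There are 18 indicators.
For each fixed i, the pair (π(i), π(i+1)) is a uniformly random ordered pair of distinct values from {1, …, 19}; by symmetry P[π(i) > π(i+1)] = 1/2.
By linearity: E[X] = 18 · (1/2) = (19 − 1) · (1/2) = 9 ≈ 9.000000.

E[X] = 9 = 9.000000.


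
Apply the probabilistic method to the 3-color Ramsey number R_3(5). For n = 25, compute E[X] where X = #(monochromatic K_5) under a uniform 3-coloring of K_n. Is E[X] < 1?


E[X] = C(25, 5) · 3^{1 − 10} = 53130 · 3^{−9} = 53130/19683.
As a reduced fraction: E[X] = 17710/6561 ≈ 2.699284.
Is E[X] < 1? NO.
Since E[X] ≥ 1, the first-moment bound is inconclusive at n = 25; it does NOT by itself certify R_3(5) > 25.

E[X] = 17710/6561 ≈ 2.699284; E[X] ≥ 1; first-moment method inconclusive here.


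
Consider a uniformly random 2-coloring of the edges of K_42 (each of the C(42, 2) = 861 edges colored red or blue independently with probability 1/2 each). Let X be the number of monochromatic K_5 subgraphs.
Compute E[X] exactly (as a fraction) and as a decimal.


Let X = Σ_S X_S over the C(42, 5) = 850668 subsets S of size 5, where X_S = 1 if the K_5 on S is monochromatic.
For a fixed S, the K_5 on S has C(5, 2) = 10 edges. P[all 10 edges red] = (1/2)^10, and likewise for blue, so P[monochromatic] = 2·(1/2)^10 = 2^{1 − 10} = 1/512.
By linearity: E[X] = C(42, 5) · 2^{1 − 10} = 850668 · 1/512 = 212667/128.
Numerically: E[X] ≈ 1661.461.

E[X] = C(42,5)·2^(1−C(5,2)) = 212667/128 ≈ 1661.461.


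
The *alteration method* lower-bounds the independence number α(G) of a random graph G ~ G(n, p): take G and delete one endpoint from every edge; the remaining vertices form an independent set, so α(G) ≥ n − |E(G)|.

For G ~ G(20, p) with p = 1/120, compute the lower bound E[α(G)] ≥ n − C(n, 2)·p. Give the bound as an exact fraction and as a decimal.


E[|E(G)|] = C(20, 2)·p = 190 · (1/120) = 19/12.
E[α(G)] ≥ n − E[|E(G)|] = 20 − 19/12 = 221/12.
Numerically: ≈ 18.417.
(This is only a lower bound; the true E[α(G)] may be larger.)

E[α(G)] ≥ 221/12 ≈ 18.417.


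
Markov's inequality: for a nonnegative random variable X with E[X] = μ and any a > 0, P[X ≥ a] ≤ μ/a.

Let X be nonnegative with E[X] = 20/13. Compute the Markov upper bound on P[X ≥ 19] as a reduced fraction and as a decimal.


μ = E[X] = 20/13, a = 19.
Markov: P[X ≥ 19] ≤ μ/a = (20/13)/19 = 20/247.
Numerically: ≈ 0.080972.
(Since a = 19 > μ = 1.538462, the bound 20/247 is < 1 and informative.)

P[X ≥ 19] ≤ 20/247 ≈ 0.080972.


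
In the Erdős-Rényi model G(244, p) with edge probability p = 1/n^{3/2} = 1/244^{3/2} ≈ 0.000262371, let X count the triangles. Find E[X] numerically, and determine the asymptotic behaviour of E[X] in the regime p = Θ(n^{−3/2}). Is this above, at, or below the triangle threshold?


Number of potential triangles: C(244, 3) = 2391444.
Each occurs with probability p³ ≈ (0.000262371)³ ≈ 1.80611659e-11.
By linearity: E[X] = C(244, 3)·p³ ≈ 2391444 · 1.80611659e-11 ≈ 0.000043.
Since α = 3/2 > 1, p = c/n^{3/2} = o(1/n) is below the triangle threshold p ~ 1/n. Asymptotically E[X] ~ (c³/6)·n^{3(1−α)} = (1³/6)·n^{-1.5} → 0, so by Markov's inequality G has no triangles w.h.p.

E[X] ≈ 0.000043; in regime p = Θ(1/n^{3/2}) E[X] tends to 0 (below the triangle threshold p ~ 1/n).


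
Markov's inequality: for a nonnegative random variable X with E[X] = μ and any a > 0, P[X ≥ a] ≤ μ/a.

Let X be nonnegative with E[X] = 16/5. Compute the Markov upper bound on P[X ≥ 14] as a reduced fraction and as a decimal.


μ = E[X] = 16/5, a = 14.
Markov: P[X ≥ 14] ≤ μ/a = (16/5)/14 = 8/35.
Numerically: ≈ 0.2286.
(Since a = 14 > μ = 3.2000, the bound 8/35 is < 1 and informative.)

P[X ≥ 14] ≤ 8/35 ≈ 0.2286.


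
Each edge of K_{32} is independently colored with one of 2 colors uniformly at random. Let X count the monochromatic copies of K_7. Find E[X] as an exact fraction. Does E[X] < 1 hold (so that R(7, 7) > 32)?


E[X] = C(32, 7) · 2^{1 − 21} = 3365856 · 2^{−20} = 3365856/1048576.
As a reduced fraction: E[X] = 105183/32768 ≈ 3.2099304.
Is E[X] < 1? NO.
Since E[X] ≥ 1, the first-moment bound is inconclusive at n = 32; it does NOT by itself certify R(7, 7) > 32.

E[X] = 105183/32768 ≈ 3.2099304; E[X] ≥ 1; first-moment method inconclusive here.


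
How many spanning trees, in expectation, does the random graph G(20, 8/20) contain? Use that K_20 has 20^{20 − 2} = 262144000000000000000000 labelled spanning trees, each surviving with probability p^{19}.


K_20 has 20^{20 − 2} = 262144000000000000000000 labelled spanning trees.
For each such spanning tree H, let X_H = 1 if all 19 edges of H are present in G. Then P[X_H = 1] = p^{19} = (2/5)^{19} = 524288/19073486328125.
By linearity of expectation: E[X] = Σ_H E[X_H] = 262144000000000000000000 · p^{19} = 262144000000000000000000 · 524288/19073486328125 = 36028797018963968/5.
Numerically: E[X] ≈ 7.206e+15.

E[X] = 262144000000000000000000 · (2/5)^{19} = 36028797018963968/5 ≈ 7.206e+15.


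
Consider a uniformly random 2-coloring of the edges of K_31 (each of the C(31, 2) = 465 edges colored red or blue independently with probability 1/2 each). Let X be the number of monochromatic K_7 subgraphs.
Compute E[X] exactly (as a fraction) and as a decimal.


Let X = Σ_S X_S over the C(31, 7) = 2629575 subsets S of size 7, where X_S = 1 if the K_7 on S is monochromatic.
For a fixed S, the K_7 on S has C(7, 2) = 21 edges. P[all 21 edges red] = (1/2)^21, and likewise for blue, so P[monochromatic] = 2·(1/2)^21 = 2^{1 − 21} = 1/1048576.
By linearity: E[X] = C(31, 7) · 2^{1 − 21} = 2629575 · 1/1048576 = 2629575/1048576.
Numerically: E[X] ≈ 2.507758.

E[X] = C(31,7)·2^(1−C(7,2)) = 2629575/1048576 ≈ 2.507758.


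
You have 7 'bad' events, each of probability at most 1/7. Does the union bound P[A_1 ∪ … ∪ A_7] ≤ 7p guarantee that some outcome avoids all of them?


Union bound: P[∪_{i=1}^{7} A_i] ≤ Σ_i P[A_i] ≤ 7·p = 7·(1/7) = 1.
Numerically: 1 ≈ 1.000000.
Is 1 < 1? NO.
Since the bound 1 is ≥ 1, the union bound is uninformative here; it does NOT by itself certify existence.

7·p = 1 ≈ 1.000000; existence NOT certified by the union bound.


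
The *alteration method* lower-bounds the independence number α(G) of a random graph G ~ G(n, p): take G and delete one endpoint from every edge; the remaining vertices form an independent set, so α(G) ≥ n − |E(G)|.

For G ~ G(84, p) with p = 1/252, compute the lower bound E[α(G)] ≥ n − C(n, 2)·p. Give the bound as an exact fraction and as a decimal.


E[|E(G)|] = C(84, 2)·p = 3486 · (1/252) = 83/6.
E[α(G)] ≥ n − E[|E(G)|] = 84 − 83/6 = 421/6.
Numerically: ≈ 70.166667.
(This is only a lower bound; the true E[α(G)] may be larger.)

E[α(G)] ≥ 421/6 ≈ 70.166667.


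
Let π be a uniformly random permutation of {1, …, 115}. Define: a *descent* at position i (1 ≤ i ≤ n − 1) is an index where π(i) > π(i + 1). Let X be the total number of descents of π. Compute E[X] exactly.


Write X = Σ X_I over i = 1, …, 114, with X_I the indicator of one descent.
There are 114 indicators.
For each fixed i, the pair (π(i), π(i+1)) is a uniformly random ordered pair of distinct values from {1, …, 115}; by symmetry P[π(i) > π(i+1)] = 1/2.
By linearity: E[X] = 114 · (1/2) = (115 − 1) · (1/2) = 57 ≈ 57.000000.

E[X] = 57 = 57.000000.


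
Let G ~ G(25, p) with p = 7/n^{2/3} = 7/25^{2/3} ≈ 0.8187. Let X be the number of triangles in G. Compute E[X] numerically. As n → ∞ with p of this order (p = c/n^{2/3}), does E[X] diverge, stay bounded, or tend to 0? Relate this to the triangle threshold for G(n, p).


Number of potential triangles: C(25, 3) = 2300.
Each occurs with probability p³ ≈ (0.8187)³ ≈ 5.488000e-01.
By linearity: E[X] = C(25, 3)·p³ ≈ 2300 · 5.488000e-01 ≈ 1262.2400.
Since α = 2/3 < 1, p = c/n^{2/3} ≫ 1/n is above the triangle threshold p ~ 1/n. Asymptotically E[X] ~ (c³/6)·n^{3(1−α)} = (7³/6)·n^{1} → ∞; triangles are abundant w.h.p.

E[X] ≈ 1262.2400; in regime p = Θ(1/n^{2/3}) E[X] diverges (above the triangle threshold p ~ 1/n).


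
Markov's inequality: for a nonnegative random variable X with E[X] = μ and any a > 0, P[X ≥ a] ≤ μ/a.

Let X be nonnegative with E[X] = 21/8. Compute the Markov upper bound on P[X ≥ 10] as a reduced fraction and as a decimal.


μ = E[X] = 21/8, a = 10.
Markov: P[X ≥ 10] ≤ μ/a = (21/8)/10 = 21/80.
Numerically: ≈ 0.262500.
(Since a = 10 > μ = 2.625000, the bound 21/80 is < 1 and informative.)

P[X ≥ 10] ≤ 21/80 ≈ 0.262500.


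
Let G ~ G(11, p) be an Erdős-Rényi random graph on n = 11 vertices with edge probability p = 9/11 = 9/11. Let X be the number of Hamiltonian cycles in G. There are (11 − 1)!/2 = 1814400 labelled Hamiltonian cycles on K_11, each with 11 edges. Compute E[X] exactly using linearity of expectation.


K_11 has (11 − 1)!/2 = 1814400 labelled Hamiltonian cycles.
For each such Hamiltonian cycle H, let X_H = 1 if all 11 edges of H are present in G. Then P[X_H = 1] = p^{11} = (9/11)^{11} = 31381059609/285311670611.
Summing the indicators: E[X] = Σ_H E[X_H] = 1814400 · p^{11} = 1814400 · 31381059609/285311670611 = 56937794554569600/285311670611.
Numerically: E[X] ≈ 1.9956e+05.

E[X] = 1814400 · (9/11)^{11} = 56937794554569600/285311670611 ≈ 1.9956e+05.


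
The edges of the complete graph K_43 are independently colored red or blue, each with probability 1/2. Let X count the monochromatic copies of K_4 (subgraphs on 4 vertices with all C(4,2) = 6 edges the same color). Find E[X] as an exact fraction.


Let X = Σ_S X_S over the C(43, 4) = 123410 subsets S of size 4, where X_S = 1 if the K_4 on S is monochromatic.
For a fixed S, the K_4 on S has C(4, 2) = 6 edges. P[all 6 edges red] = (1/2)^6, and likewise for blue, so P[monochromatic] = 2·(1/2)^6 = 2^{1 − 6} = 1/32.
Summing: E[X] = C(43, 4) · 2^{1 − 6} = 123410 · 1/32 = 61705/16.
Numerically: E[X] ≈ 3856.562500.

E[X] = C(43,4)·2^(1−C(4,2)) = 61705/16 ≈ 3856.562500.


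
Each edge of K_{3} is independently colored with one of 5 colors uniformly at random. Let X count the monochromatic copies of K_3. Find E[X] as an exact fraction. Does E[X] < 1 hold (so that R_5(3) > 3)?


E[X] = C(3, 3) · 5^{1 − 3} = 1 · 5^{−2} = 1/25.
As a reduced fraction: E[X] = 1/25 ≈ 0.0400.
Is E[X] < 1? YES.
Since E[X] < 1, there exists a 5-coloring of K_{3} with no monochromatic K_3; hence R_5(3) > 3.

E[X] = 1/25 ≈ 0.0400; E[X] < 1, so R_5(3) > 3.


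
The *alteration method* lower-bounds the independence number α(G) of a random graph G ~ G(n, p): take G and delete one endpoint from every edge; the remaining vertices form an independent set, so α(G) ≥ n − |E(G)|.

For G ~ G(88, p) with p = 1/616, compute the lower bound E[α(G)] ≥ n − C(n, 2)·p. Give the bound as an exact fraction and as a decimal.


E[|E(G)|] = C(88, 2)·p = 3828 · (1/616) = 87/14.
E[α(G)] ≥ n − E[|E(G)|] = 88 − 87/14 = 1145/14.
Numerically: ≈ 81.7857.
(This is only a lower bound; the true E[α(G)] may be larger.)

E[α(G)] ≥ 1145/14 ≈ 81.7857.
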